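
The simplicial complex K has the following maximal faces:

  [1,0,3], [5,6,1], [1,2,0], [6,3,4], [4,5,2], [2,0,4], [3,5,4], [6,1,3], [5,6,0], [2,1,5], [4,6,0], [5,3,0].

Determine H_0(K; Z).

H_0 = Z.

Fix the vertex order 0 < 1 < 2 < 3 < 4 < 5 < 6 and write every simplex with vertices in increasing order. Then dim K = 2 and the simplices of K are:

  0-simplices (7): [0], [1], [2], [3], [4], [5], [6]
  1-simplices (18): [0,1], [0,2], [0,3], [0,4], [0,5], [0,6], [1,2], [1,3], [1,5], [1,6], [2,4], [2,5], [3,4], [3,5], [3,6], [4,5], [4,6], [5,6]
  2-simplices (12): [0,1,2], [0,1,3], [0,2,4], [0,3,5], [0,4,6], [0,5,6], [1,2,5], [1,3,6], [1,5,6], [2,4,5], [3,4,5], [3,4,6]

so the chain groups are C_0 ≅ Z^7, C_1 ≅ Z^18, C_2 ≅ Z^12.

∂_1: C_1 → C_0 maps an edge to its endpoints' difference, ∂[p,q] = q − p.
As a 7×18 matrix over Z this has rank 6, with invariant factors (1,1,1,1,1,1).

∂_2: C_2 → C_1 acts by ∂[p,q,r] = [q,r] − [p,r] + [p,q]. For instance
  ∂[2,4,5] = [4,5] − [2,5] + [2,4],
  ∂[0,1,3] = [1,3] − [0,3] + [0,1].
The resulting 18×12 matrix has rank 12, and its Smith normal form has invariant factors (1,1,1,1,1,1,1,1,1,1,1,2).

Computing H_k = (kernel of ∂_k) / (image of ∂_{k+1}):

  H_0: rank C_0 − rank ∂_1 = 7 − 6 = 1, and the invariant factors of ∂_1 are all 1, so H_0 ≅ Z.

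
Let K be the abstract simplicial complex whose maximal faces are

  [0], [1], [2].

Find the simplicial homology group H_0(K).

Order the vertices as 0 < 1 < 2. Listing each simplex with vertices in this order, K has dimension 0 with simplices:

  0-simplices (3): [0], [1], [2]

giving chain groups C_0 ≅ Z^3.

Now H_k = ker ∂_k / im ∂_{k+1}, so:

  H_0: rank C_0 − rank ∂_1 = 3 − 0 = 3, and there is no ∂_1, so H_0 = Z^3.

H_0 ≅ Z^3.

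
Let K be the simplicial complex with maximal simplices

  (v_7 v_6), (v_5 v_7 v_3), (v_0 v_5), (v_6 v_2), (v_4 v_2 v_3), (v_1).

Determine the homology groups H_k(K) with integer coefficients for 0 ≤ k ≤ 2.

Fix the vertex order v_0 < v_1 < v_2 < v_3 < v_4 < v_5 < v_6 < v_7 and write every simplex with vertices in increasing order. Then dim K = 2 and the simplices of K are:

  0-simplices (8): [v_0], [v_1], [v_2], [v_3], [v_4], [v_5], [v_6], [v_7]
  1-simplices (9): [v_0,v_5], [v_2,v_3], [v_2,v_4], [v_2,v_6], [v_3,v_4], [v_3,v_5], [v_3,v_7], [v_5,v_7], [v_6,v_7]
  2-simplices (2): [v_2,v_3,v_4], [v_3,v_5,v_7]

Hence C_0 ≅ Z^8, C_1 ≅ Z^9, C_2 ≅ Z^2.

Boundary ∂_1: C_1 → C_0 maps an edge to its endpoints' difference, ∂[p,q] = q − p. For instance
  ∂[v_3,v_4] = [v_4] − [v_3].
The resulting 8×9 matrix has rank 6, and its Smith normal form has invariant factors (1,1,1,1,1,1).

∂_2: C_2 → C_1 acts by ∂[p,q,r] = [q,r] − [p,r] + [p,q]. For instance
  ∂[v_3,v_5,v_7] = [v_5,v_7] − [v_3,v_7] + [v_3,v_5],
  ∂[v_2,v_3,v_4] = [v_3,v_4] − [v_2,v_4] + [v_2,v_3].
The resulting 9×2 matrix has rank 2, and its Smith normal form has invariant factors (1,1).

Reading off H_k = ker ∂_k / im ∂_{k+1}:

  H_0: rank C_0 − rank ∂_1 = 8 − 6 = 2, and the invariant factors of ∂_1 are all 1, so H_0 ≅ Z^2.
  H_1: rank ker ∂_1 − rank ∂_2 = (9 − 6) − 2 = 1, and the invariant factors of ∂_2 are all 1, so H_1 ≅ Z.
  H_2: rank ker ∂_2 − rank ∂_3 = (2 − 2) − 0 = 0, and there is no ∂_3, so H_2 ≅ 0.

As a check, the Euler characteristic is 8 − 9 + 2 = 1, which agrees with 2 − 1 + 0 = 1.

H_0 = Z^2,  H_1 = Z,  H_2 = 0.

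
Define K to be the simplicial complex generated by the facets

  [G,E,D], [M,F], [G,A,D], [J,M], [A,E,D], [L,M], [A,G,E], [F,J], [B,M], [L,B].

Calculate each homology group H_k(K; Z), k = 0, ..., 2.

H_0 = Z^2,  H_1 = Z^2,  H_2 = Z.

Order the vertices as A < B < D < E < F < G < J < L < M. Listing each simplex with vertices in this order, K has dimension 2 with simplices:

  0-simplices (9): A, B, D, E, F, G, J, L, M
  1-simplices (12): AD, AE, AG, BL, BM, DE, DG, EG, FJ, FM, JM, LM
  2-simplices (4): ADE, ADG, AEG, DEG

so the chain groups are C_0 ≅ Z^9, C_1 ≅ Z^12, C_2 ≅ Z^4.

The boundary map ∂_1: C_1 → C_0 sends each edge [p,q] (with p < q) to q − p. For instance
  ∂AG = G − A.
As a 9×12 matrix over Z this has rank 7, with invariant factors (1,1,1,1,1,1,1).

The boundary map ∂_2: C_2 → C_1 sends each 2-simplex [p,q,r] to [q,r] − [p,r] + [p,q]. For instance
  ∂AEG = EG − AG + AE,
  ∂ADG = DG − AG + AD.
As a 12×4 matrix over Z this has rank 3, with invariant factors (1,1,1).

Now H_k = ker ∂_k / im ∂_{k+1}, so:

  H_0: rank C_0 − rank ∂_1 = 9 − 7 = 2, and the invariant factors of ∂_1 are all 1, so H_0 = Z^2.
  H_1: rank ker ∂_1 − rank ∂_2 = (12 − 7) − 3 = 2, and the invariant factors of ∂_2 are all 1, so H_1 = Z^2.
  H_2: rank ker ∂_2 − rank ∂_3 = (4 − 3) − 0 = 1, and there is no ∂_3, so H_2 = Z.

As a check, the Euler characteristic is 9 − 12 + 4 = 1, which agrees with 2 − 2 + 1 = 1.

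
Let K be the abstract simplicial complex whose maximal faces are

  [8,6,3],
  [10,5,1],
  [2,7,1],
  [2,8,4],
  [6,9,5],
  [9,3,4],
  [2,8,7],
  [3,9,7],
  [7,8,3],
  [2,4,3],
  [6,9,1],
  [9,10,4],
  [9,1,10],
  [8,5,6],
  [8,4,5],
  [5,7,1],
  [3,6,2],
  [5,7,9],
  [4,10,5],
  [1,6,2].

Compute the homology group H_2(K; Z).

Fix the vertex order 1 < 2 < 3 < 4 < 5 < 6 < 7 < 8 < 9 < 10 and write every simplex with vertices in increasing order. Then dim K = 2 and the simplices of K are:

  0-simplices (10): [1], [2], [3], [4], [5], [6], [7], [8], [9], [10]
  1-simplices (30): (30 of them)
  2-simplices (20): (20 of them)

Hence C_0 ≅ Z^10, C_1 ≅ Z^30, C_2 ≅ Z^20.

∂_1: C_1 → C_0 is given by ∂[p,q] = [q] − [p].
The resulting 10×30 matrix has rank 9, and its Smith normal form has invariant factors (1,1,1,1,1,1,1,1,1).

Boundary ∂_2: C_2 → C_1 maps a triangle to the signed sum of its edges. For instance
  ∂[1,6,9] = [6,9] − [1,9] + [1,6],
  ∂[4,9,10] = [9,10] − [4,10] + [4,9].
As a 30×20 matrix over Z this has rank 20, with invariant factors (1,1,1,1,1,1,1,1,1,1,1,1,1,1,1,1,1,1,1,2).

Now H_k = ker ∂_k / im ∂_{k+1}, so:

  H_2: rank ker ∂_2 − rank ∂_3 = (20 − 20) − 0 = 0, and there is no ∂_3, so H_2 = 0.

H_2 ≅ 0.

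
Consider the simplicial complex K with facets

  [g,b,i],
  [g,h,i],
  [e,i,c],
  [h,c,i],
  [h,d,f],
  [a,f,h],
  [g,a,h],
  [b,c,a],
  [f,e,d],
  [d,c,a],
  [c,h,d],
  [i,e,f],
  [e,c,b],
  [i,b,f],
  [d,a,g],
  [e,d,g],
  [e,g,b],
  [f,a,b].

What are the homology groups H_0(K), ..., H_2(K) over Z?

H_0 ≅ Z,  H_1 ≅ Z ⊕ Z/2,  H_2 = 0.

We work with the vertex ordering a < b < c < d < e < f < g < h < i. The simplices of K, each written with vertices in increasing order, are:

  0-simplices (9): a, b, c, d, e, f, g, h, i
  1-simplices (27): ab, ac, ad, af, ag, ah, bc, be, bf, bg, bi, cd, ce, ch, ci, de, df, dg, dh, ef, eg, ei, fh, fi, gh, gi, hi
  2-simplices (18): abc, abf, acd, adg, afh, agh, bce, beg, bfi, bgi, cdh, cei, chi, def, deg, dfh, efi, ghi

so the chain groups are C_0 ≅ Z^9, C_1 ≅ Z^27, C_2 ≅ Z^18.

∂_1: C_1 → C_0 is given by ∂[p,q] = [q] − [p]. For instance
  ∂be = e − b.
As a 9×27 matrix over Z this has rank 8, with invariant factors (1,1,1,1,1,1,1,1).

Boundary ∂_2: C_2 → C_1 sends each 2-simplex [p,q,r] to [q,r] − [p,r] + [p,q]. For instance
  ∂adg = dg − ag + ad,
  ∂dfh = fh − dh + df.
The 27×18 boundary matrix has rank 18 and Smith normal form diag(1,1,1,1,1,1,1,1,1,1,1,1,1,1,1,1,1,2).

Now H_k = ker ∂_k / im ∂_{k+1}, so:

  H_0: rank C_0 − rank ∂_1 = 9 − 8 = 1, and the invariant factors of ∂_1 are all 1, so H_0 = Z.
  H_1: rank ker ∂_1 − rank ∂_2 = (27 − 8) − 18 = 1, and ∂_2 has invariant factor 2 > 1, so H_1 = Z ⊕ Z/2.
  H_2: rank ker ∂_2 − rank ∂_3 = (18 − 18) − 0 = 0, and there is no ∂_3, so H_2 = 0.

As a check, the Euler characteristic is 9 − 27 + 18 = 0, which agrees with 1 − 1 + 0 = 0.
(K is a triangulation of the Klein bottle.)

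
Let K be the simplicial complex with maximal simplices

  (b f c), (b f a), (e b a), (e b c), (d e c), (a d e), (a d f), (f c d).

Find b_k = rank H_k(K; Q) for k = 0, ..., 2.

b_0 = 1, b_1 = 0, b_2 = 1.

Fix the vertex order a < b < c < d < e < f and write every simplex with vertices in increasing order. Then dim K = 2 and the simplices of K are:

  0-simplices (6): a, b, c, d, e, f
  1-simplices (12): ab, ad, ae, af, bc, be, bf, cd, ce, cf, de, df
  2-simplices (8): abe, abf, ade, adf, bce, bcf, cde, cdf

Hence C_0 ≅ Z^6, C_1 ≅ Z^12, C_2 ≅ Z^8.

Boundary ∂_1: C_1 → C_0 sends each edge [p,q] (with p < q) to q − p. For instance
  ∂ab = b − a.
This gives a 6×12 integer matrix of rank 5; reducing to Smith normal form yields diagonal entries (1,1,1,1,1).

The boundary map ∂_2: C_2 → C_1 maps a triangle to the signed sum of its edges. For instance
  ∂adf = df − af + ad,
  ∂abf = bf − af + ab.
The 12×8 boundary matrix has rank 7 and Smith normal form diag(1,1,1,1,1,1,1).

Reading off H_k = ker ∂_k / im ∂_{k+1}:

  H_0: rank C_0 − rank ∂_1 = 6 − 5 = 1, and the invariant factors of ∂_1 are all 1, so H_0 = Z.
  H_1: rank ker ∂_1 − rank ∂_2 = (12 − 5) − 7 = 0, and the invariant factors of ∂_2 are all 1, so H_1 = 0.
  H_2: rank ker ∂_2 − rank ∂_3 = (8 − 7) − 0 = 1, and there is no ∂_3, so H_2 = Z.

(K is a triangulation of the 2-sphere S^2.)

Hence the Betti numbers are b_0 = 1, b_1 = 0, b_2 = 1.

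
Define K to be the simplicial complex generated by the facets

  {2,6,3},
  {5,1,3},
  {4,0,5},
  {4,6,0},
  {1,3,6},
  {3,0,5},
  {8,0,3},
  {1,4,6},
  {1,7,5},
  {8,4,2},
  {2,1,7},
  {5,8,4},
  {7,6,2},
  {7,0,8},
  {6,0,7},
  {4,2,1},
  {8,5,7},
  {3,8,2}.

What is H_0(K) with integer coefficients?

Order the vertices as 0 < 1 < 2 < 3 < 4 < 5 < 6 < 7 < 8. Listing each simplex with vertices in this order, K has dimension 2 with simplices:

  0-simplices (9): [0], [1], [2], [3], [4], [5], [6], [7], [8]
  1-simplices (27): (27 of them)
  2-simplices (18): [0,3,5], [0,3,8], [0,4,5], [0,4,6], [0,6,7], [0,7,8], [1,2,4], [1,2,7], [1,3,5], [1,3,6], [1,4,6], [1,5,7], [2,3,6], [2,3,8], [2,4,8], [2,6,7], [4,5,8], [5,7,8]

Hence C_0 ≅ Z^9, C_1 ≅ Z^27, C_2 ≅ Z^18.

∂_1: C_1 → C_0 maps an edge to its endpoints' difference, ∂[p,q] = q − p.
As a 9×27 matrix over Z this has rank 8, with invariant factors (1,1,1,1,1,1,1,1).

∂_2: C_2 → C_1 maps a triangle to the signed sum of its edges. For instance
  ∂[0,4,5] = [4,5] − [0,5] + [0,4],
  ∂[2,6,7] = [6,7] − [2,7] + [2,6].
As a 27×18 matrix over Z this has rank 18, with invariant factors (1,1,1,1,1,1,1,1,1,1,1,1,1,1,1,1,1,2).

Now H_k = ker ∂_k / im ∂_{k+1}, so:

  H_0: rank C_0 − rank ∂_1 = 9 − 8 = 1, and the invariant factors of ∂_1 are all 1, so H_0 = Z.

H_0 ≅ Z.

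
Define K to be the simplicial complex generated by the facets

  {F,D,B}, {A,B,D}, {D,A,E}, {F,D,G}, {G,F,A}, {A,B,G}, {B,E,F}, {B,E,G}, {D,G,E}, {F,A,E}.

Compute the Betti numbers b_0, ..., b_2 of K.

K has 6 vertices, 15 edges, 10 triangles.
rank ∂_0 = 0, rank ∂_1 = 5 ⇒ b_0 = 6 − 0 − 5 = 1; all invariant factors of ∂_1 are 1 so no torsion. So H_0 ≅ Z.
rank ∂_1 = 5, rank ∂_2 = 10 ⇒ b_1 = 15 − 5 − 10 = 0; ∂_2 has invariant factor(s) [2] giving torsion. So H_1 ≅ Z/2Z.
rank ∂_2 = 10, rank ∂_3 = 0 ⇒ b_2 = 10 − 10 − 0 = 0. So H_2 ≅ 0.

b_0 = 1, b_1 = 0, b_2 = 0.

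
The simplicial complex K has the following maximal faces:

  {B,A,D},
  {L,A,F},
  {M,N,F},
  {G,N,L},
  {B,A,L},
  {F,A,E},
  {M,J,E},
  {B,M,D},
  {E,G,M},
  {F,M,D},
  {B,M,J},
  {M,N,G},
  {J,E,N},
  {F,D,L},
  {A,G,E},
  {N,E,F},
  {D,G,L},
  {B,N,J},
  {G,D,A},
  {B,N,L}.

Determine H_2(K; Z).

Take the total order A < B < D < E < F < G < J < L < M < N on the vertex set. Then K (dimension 2) consists of the simplices:

  0-simplices (10): A, B, D, E, F, G, J, L, M, N
  1-simplices (30): AB, AD, AE, AF, AG, AL, BD, BJ, BL, BM, BN, DF, DG, DL, DM, EF, EG, EJ, EM, EN, FL, FM, FN, GL, GM, GN, JM, JN, LN, MN
  2-simplices (20): ABD, ABL, ADG, AEF, AEG, AFL, BDM, BJM, BJN, BLN, DFL, DFM, DGL, EFN, EGM, EJM, EJN, FMN, GLN, GMN

Hence C_0 ≅ Z^10, C_1 ≅ Z^30, C_2 ≅ Z^20.

The boundary map ∂_1: C_1 → C_0 maps an edge to its endpoints' difference, ∂[p,q] = q − p.
As a 10×30 matrix over Z this has rank 9, with invariant factors (1,1,1,1,1,1,1,1,1).

The boundary map ∂_2: C_2 → C_1 sends each 2-simplex [p,q,r] to [q,r] − [p,r] + [p,q]. For instance
  ∂BJM = JM − BM + BJ,
  ∂EGM = GM − EM + EG.
The resulting 30×20 matrix has rank 20, and its Smith normal form has invariant factors (1,1,1,1,1,1,1,1,1,1,1,1,1,1,1,1,1,1,1,2).

Computing H_k = (kernel of ∂_k) / (image of ∂_{k+1}):

  H_2: rank ker ∂_2 − rank ∂_3 = (20 − 20) − 0 = 0, and there is no ∂_3, so H_2 ≅ 0.

H_2 ≅ 0.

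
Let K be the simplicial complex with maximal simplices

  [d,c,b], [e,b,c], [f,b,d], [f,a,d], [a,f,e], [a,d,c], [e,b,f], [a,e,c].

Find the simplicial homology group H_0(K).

Fix the vertex order a < b < c < d < e < f and write every simplex with vertices in increasing order. Then dim K = 2 and the simplices of K are:

  0-simplices (6): a, b, c, d, e, f
  1-simplices (12): ac, ad, ae, af, bc, bd, be, bf, cd, ce, df, ef
  2-simplices (8): acd, ace, adf, aef, bcd, bce, bdf, bef

Hence C_0 ≅ Z^6, C_1 ≅ Z^12, C_2 ≅ Z^8.

∂_1: C_1 → C_0 maps an edge to its endpoints' difference, ∂[p,q] = q − p.
The resulting 6×12 matrix has rank 5, and its Smith normal form has invariant factors (1,1,1,1,1).

Boundary ∂_2: C_2 → C_1 acts by ∂[p,q,r] = [q,r] − [p,r] + [p,q]. For instance
  ∂aef = ef − af + ae,
  ∂bcd = cd − bd + bc.
The 12×8 boundary matrix has rank 7 and Smith normal form diag(1,1,1,1,1,1,1).

Reading off H_k = ker ∂_k / im ∂_{k+1}:

  H_0: rank C_0 − rank ∂_1 = 6 − 5 = 1, and the invariant factors of ∂_1 are all 1, so H_0 = Z.

H_0 = Z.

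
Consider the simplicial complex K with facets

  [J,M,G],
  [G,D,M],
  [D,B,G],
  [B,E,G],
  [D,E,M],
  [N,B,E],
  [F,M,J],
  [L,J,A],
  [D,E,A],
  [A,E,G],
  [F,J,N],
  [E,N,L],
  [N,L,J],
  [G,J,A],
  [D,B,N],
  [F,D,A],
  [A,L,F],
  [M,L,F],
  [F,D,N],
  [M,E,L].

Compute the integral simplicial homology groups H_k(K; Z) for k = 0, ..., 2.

Order the vertices as A < B < D < E < F < G < J < L < M < N. Listing each simplex with vertices in this order, K has dimension 2 with simplices:

  0-simplices (10): A, B, D, E, F, G, J, L, M, N
  1-simplices (30): AD, AE, AF, AG, AJ, AL, BD, BE, BG, BN, DE, DF, DG, DM, DN, EG, EL, EM, EN, FJ, FL, FM, FN, GJ, GM, JL, JM, JN, LM, LN
  2-simplices (20): ADE, ADF, AEG, AFL, AGJ, AJL, BDG, BDN, BEG, BEN, DEM, DFN, DGM, ELM, ELN, FJM, FJN, FLM, GJM, JLN

Hence C_0 ≅ Z^10, C_1 ≅ Z^30, C_2 ≅ Z^20.

∂_1: C_1 → C_0 sends each edge [p,q] (with p < q) to q − p. For instance
  ∂FM = M − F.
As a 10×30 matrix over Z this has rank 9, with invariant factors (1,1,1,1,1,1,1,1,1).

Boundary ∂_2: C_2 → C_1 acts by ∂[p,q,r] = [q,r] − [p,r] + [p,q]. For instance
  ∂ELM = LM − EM + EL,
  ∂JLN = LN − JN + JL.
The resulting 30×20 matrix has rank 20, and its Smith normal form has invariant factors (1,1,1,1,1,1,1,1,1,1,1,1,1,1,1,1,1,1,1,2).

Computing H_k = (kernel of ∂_k) / (image of ∂_{k+1}):

  H_0: rank C_0 − rank ∂_1 = 10 − 9 = 1, and the invariant factors of ∂_1 are all 1, so H_0 = Z.
  H_1: rank ker ∂_1 − rank ∂_2 = (30 − 9) − 20 = 1, and ∂_2 has invariant factor 2 > 1, so H_1 = Z ⊕ Z_2.
  H_2: rank ker ∂_2 − rank ∂_3 = (20 − 20) − 0 = 0, and there is no ∂_3, so H_2 = 0.

As a check, the Euler characteristic is 10 − 30 + 20 = 0, which agrees with 1 − 1 + 0 = 0.

H_0 ≅ Z,  H_1 ≅ Z ⊕ Z_2,  H_2 = 0.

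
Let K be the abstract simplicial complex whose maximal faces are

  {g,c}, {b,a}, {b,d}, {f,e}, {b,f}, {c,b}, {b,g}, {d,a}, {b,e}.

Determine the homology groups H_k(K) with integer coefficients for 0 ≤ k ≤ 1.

H_0 = Z,  H_1 = Z^3.

K has 7 vertices, 9 edges.
rank ∂_0 = 0, rank ∂_1 = 6 ⇒ b_0 = 7 − 0 − 6 = 1; all invariant factors of ∂_1 are 1 so no torsion. So H_0 ≅ Z.
rank ∂_1 = 6, rank ∂_2 = 0 ⇒ b_1 = 9 − 6 − 0 = 3. So H_1 ≅ Z^3.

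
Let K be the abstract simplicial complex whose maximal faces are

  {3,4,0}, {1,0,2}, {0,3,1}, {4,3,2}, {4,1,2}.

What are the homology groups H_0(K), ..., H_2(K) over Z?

H_0 = Z,  H_1 = Z,  H_2 = 0.

Order the vertices as 0 < 1 < 2 < 3 < 4. Listing each simplex with vertices in this order, K has dimension 2 with simplices:

  0-simplices (5): [0], [1], [2], [3], [4]
  1-simplices (10): [0,1], [0,2], [0,3], [0,4], [1,2], [1,3], [1,4], [2,3], [2,4], [3,4]
  2-simplices (5): [0,1,2], [0,1,3], [0,3,4], [1,2,4], [2,3,4]

so the chain groups are C_0 ≅ Z^5, C_1 ≅ Z^10, C_2 ≅ Z^5.

The boundary map ∂_1: C_1 → C_0 is given by ∂[p,q] = [q] − [p].
The 5×10 boundary matrix has rank 4 and Smith normal form diag(1,1,1,1).

∂_2: C_2 → C_1 acts by ∂[p,q,r] = [q,r] − [p,r] + [p,q]. For instance
  ∂[2,3,4] = [3,4] − [2,4] + [2,3],
  ∂[1,2,4] = [2,4] − [1,4] + [1,2].
The resulting 10×5 matrix has rank 5, and its Smith normal form has invariant factors (1,1,1,1,1).

Now H_k = ker ∂_k / im ∂_{k+1}, so:

  H_0: rank C_0 − rank ∂_1 = 5 − 4 = 1, and the invariant factors of ∂_1 are all 1, so H_0 = Z.
  H_1: rank ker ∂_1 − rank ∂_2 = (10 − 4) − 5 = 1, and the invariant factors of ∂_2 are all 1, so H_1 = Z.
  H_2: rank ker ∂_2 − rank ∂_3 = (5 − 5) − 0 = 0, and there is no ∂_3, so H_2 = 0.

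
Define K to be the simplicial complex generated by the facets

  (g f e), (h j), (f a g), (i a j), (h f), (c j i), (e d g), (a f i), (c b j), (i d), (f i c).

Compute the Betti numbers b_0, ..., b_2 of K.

b_0 = 1, b_1 = 2, b_2 = 0.

We work with the vertex ordering a < b < c < d < e < f < g < h < i < j. The simplices of K, each written with vertices in increasing order, are:

  0-simplices (10): a, b, c, d, e, f, g, h, i, j
  1-simplices (19): af, ag, ai, aj, bc, bj, cf, ci, cj, de, dg, di, ef, eg, fg, fh, fi, hj, ij
  2-simplices (8): afg, afi, aij, bcj, cfi, cij, deg, efg

giving chain groups C_0 ≅ Z^10, C_1 ≅ Z^19, C_2 ≅ Z^8.

∂_1: C_1 → C_0 maps an edge to its endpoints' difference, ∂[p,q] = q − p.
As a 10×19 matrix over Z this has rank 9, with invariant factors (1,1,1,1,1,1,1,1,1).

The boundary map ∂_2: C_2 → C_1 acts by ∂[p,q,r] = [q,r] − [p,r] + [p,q]. For instance
  ∂afg = fg − ag + af,
  ∂afi = fi − ai + af.
The resulting 19×8 matrix has rank 8, and its Smith normal form has invariant factors (1,1,1,1,1,1,1,1).

Reading off H_k = ker ∂_k / im ∂_{k+1}:

  H_0: rank C_0 − rank ∂_1 = 10 − 9 = 1, and the invariant factors of ∂_1 are all 1, so H_0 = Z.
  H_1: rank ker ∂_1 − rank ∂_2 = (19 − 9) − 8 = 2, and the invariant factors of ∂_2 are all 1, so H_1 = Z^2.
  H_2: rank ker ∂_2 − rank ∂_3 = (8 − 8) − 0 = 0, and there is no ∂_3, so H_2 = 0.

As a check, the Euler characteristic is 10 − 19 + 8 = -1, which agrees with 1 − 2 + 0 = -1.

Hence the Betti numbers are b_0 = 1, b_1 = 2, b_2 = 0.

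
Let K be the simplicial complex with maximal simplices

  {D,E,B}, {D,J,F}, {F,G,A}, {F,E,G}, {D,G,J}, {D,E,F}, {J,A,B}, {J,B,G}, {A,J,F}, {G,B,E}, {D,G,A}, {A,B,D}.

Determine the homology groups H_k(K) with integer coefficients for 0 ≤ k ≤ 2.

Take the total order A < B < D < E < F < G < J on the vertex set. Then K (dimension 2) consists of the simplices:

  0-simplices (7): A, B, D, E, F, G, J
  1-simplices (18): AB, AD, AF, AG, AJ, BD, BE, BG, BJ, DE, DF, DG, DJ, EF, EG, FG, FJ, GJ
  2-simplices (12): ABD, ABJ, ADG, AFG, AFJ, BDE, BEG, BGJ, DEF, DFJ, DGJ, EFG

so the chain groups are C_0 ≅ Z^7, C_1 ≅ Z^18, C_2 ≅ Z^12.

Boundary ∂_1: C_1 → C_0 maps an edge to its endpoints' difference, ∂[p,q] = q − p. For instance
  ∂DE = E − D.
The resulting 7×18 matrix has rank 6, and its Smith normal form has invariant factors (1,1,1,1,1,1).

The boundary map ∂_2: C_2 → C_1 sends each 2-simplex [p,q,r] to [q,r] − [p,r] + [p,q]. For instance
  ∂ADG = DG − AG + AD,
  ∂ABD = BD − AD + AB.
This gives a 18×12 integer matrix of rank 12; reducing to Smith normal form yields diagonal entries (1,1,1,1,1,1,1,1,1,1,1,2).

Computing H_k = (kernel of ∂_k) / (image of ∂_{k+1}):

  H_0: rank C_0 − rank ∂_1 = 7 − 6 = 1, and the invariant factors of ∂_1 are all 1, so H_0 ≅ Z.
  H_1: rank ker ∂_1 − rank ∂_2 = (18 − 6) − 12 = 0, and ∂_2 has invariant factor 2 > 1, so H_1 ≅ Z/2.
  H_2: rank ker ∂_2 − rank ∂_3 = (12 − 12) − 0 = 0, and there is no ∂_3, so H_2 ≅ 0.

(K is a triangulation of the real projective plane RP^2.)

H_0 = Z,  H_1 = Z/2,  H_2 = 0.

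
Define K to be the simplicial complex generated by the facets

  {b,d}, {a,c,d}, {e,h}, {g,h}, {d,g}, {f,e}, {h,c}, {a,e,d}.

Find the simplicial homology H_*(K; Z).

H_0 ≅ Z,  H_1 ≅ Z^2,  H_2 = 0.

We work with the vertex ordering a < b < c < d < e < f < g < h. The simplices of K, each written with vertices in increasing order, are:

  0-simplices (8): a, b, c, d, e, f, g, h
  1-simplices (11): ac, ad, ae, bd, cd, ch, de, dg, ef, eh, gh
  2-simplices (2): acd, ade

so the chain groups are C_0 ≅ Z^8, C_1 ≅ Z^11, C_2 ≅ Z^2.

∂_1: C_1 → C_0 sends each edge [p,q] (with p < q) to q − p.
As a 8×11 matrix over Z this has rank 7, with invariant factors (1,1,1,1,1,1,1).

Boundary ∂_2: C_2 → C_1 acts by ∂[p,q,r] = [q,r] − [p,r] + [p,q]. For instance
  ∂ade = de − ae + ad,
  ∂acd = cd − ad + ac.
This gives a 11×2 integer matrix of rank 2; reducing to Smith normal form yields diagonal entries (1,1).

Reading off H_k = ker ∂_k / im ∂_{k+1}:

  H_0: rank C_0 − rank ∂_1 = 8 − 7 = 1, and the invariant factors of ∂_1 are all 1, so H_0 ≅ Z.
  H_1: rank ker ∂_1 − rank ∂_2 = (11 − 7) − 2 = 2, and the invariant factors of ∂_2 are all 1, so H_1 ≅ Z^2.
  H_2: rank ker ∂_2 − rank ∂_3 = (2 − 2) − 0 = 0, and there is no ∂_3, so H_2 ≅ 0.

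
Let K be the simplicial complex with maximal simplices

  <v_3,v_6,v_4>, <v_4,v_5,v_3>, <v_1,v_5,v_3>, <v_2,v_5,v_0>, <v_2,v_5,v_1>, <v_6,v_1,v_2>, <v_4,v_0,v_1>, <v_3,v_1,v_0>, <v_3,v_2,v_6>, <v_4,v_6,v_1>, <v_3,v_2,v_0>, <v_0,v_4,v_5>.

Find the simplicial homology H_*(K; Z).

K has 7 vertices, 18 edges, 12 triangles.
rank ∂_0 = 0, rank ∂_1 = 6 ⇒ b_0 = 7 − 0 − 6 = 1; all invariant factors of ∂_1 are 1 so no torsion. So H_0 = Z.
rank ∂_1 = 6, rank ∂_2 = 12 ⇒ b_1 = 18 − 6 − 12 = 0; ∂_2 has invariant factor(s) [2] giving torsion. So H_1 = Z_2.
rank ∂_2 = 12, rank ∂_3 = 0 ⇒ b_2 = 12 − 12 − 0 = 0. So H_2 = 0.

H_0 ≅ Z,  H_1 ≅ Z_2,  H_2 = 0.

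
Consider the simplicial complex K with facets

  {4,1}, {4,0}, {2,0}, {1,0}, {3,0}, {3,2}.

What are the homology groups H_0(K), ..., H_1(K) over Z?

H_0 = Z,  H_1 = Z^2.

Fix the vertex order 0 < 1 < 2 < 3 < 4 and write every simplex with vertices in increasing order. Then dim K = 1 and the simplices of K are:

  0-simplices (5): [0], [1], [2], [3], [4]
  1-simplices (6): [0,1], [0,2], [0,3], [0,4], [1,4], [2,3]

giving chain groups C_0 ≅ Z^5, C_1 ≅ Z^6.

∂_1: C_1 → C_0 is given by ∂[p,q] = [q] − [p].
This gives a 5×6 integer matrix of rank 4; reducing to Smith normal form yields diagonal entries (1,1,1,1).

From H_k ≅ ker(∂_k) / im(∂_{k+1}) we obtain:

  H_0: rank C_0 − rank ∂_1 = 5 − 4 = 1, and the invariant factors of ∂_1 are all 1, so H_0 = Z.
  H_1: rank ker ∂_1 − rank ∂_2 = (6 − 4) − 0 = 2, and there is no ∂_2, so H_1 = Z^2.

(K is a triangulation of a wedge of 2 circles.)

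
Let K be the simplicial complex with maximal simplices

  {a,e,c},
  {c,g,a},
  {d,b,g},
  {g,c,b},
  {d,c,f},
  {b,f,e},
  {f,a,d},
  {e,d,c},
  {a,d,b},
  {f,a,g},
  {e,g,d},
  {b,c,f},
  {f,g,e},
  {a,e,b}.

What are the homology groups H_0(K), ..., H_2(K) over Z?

H_0 = Z,  H_1 = Z^2,  H_2 = Z.

K has 7 vertices, 21 edges, 14 triangles.
rank ∂_0 = 0, rank ∂_1 = 6 ⇒ b_0 = 7 − 0 − 6 = 1; all invariant factors of ∂_1 are 1 so no torsion. So H_0 = Z.
rank ∂_1 = 6, rank ∂_2 = 13 ⇒ b_1 = 21 − 6 − 13 = 2; all invariant factors of ∂_2 are 1 so no torsion. So H_1 = Z^2.
rank ∂_2 = 13, rank ∂_3 = 0 ⇒ b_2 = 14 − 13 − 0 = 1. So H_2 = Z.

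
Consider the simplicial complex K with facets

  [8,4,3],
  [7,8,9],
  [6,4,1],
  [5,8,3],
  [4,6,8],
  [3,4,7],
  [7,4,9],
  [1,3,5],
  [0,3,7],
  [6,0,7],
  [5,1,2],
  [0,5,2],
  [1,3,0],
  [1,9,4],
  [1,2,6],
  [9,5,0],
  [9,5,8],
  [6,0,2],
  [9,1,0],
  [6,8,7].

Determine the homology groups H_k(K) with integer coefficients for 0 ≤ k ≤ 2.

We work with the vertex ordering 0 < 1 < 2 < 3 < 4 < 5 < 6 < 7 < 8 < 9. The simplices of K, each written with vertices in increasing order, are:

  0-simplices (10): [0], [1], [2], [3], [4], [5], [6], [7], [8], [9]
  1-simplices (30): (30 of them)
  2-simplices (20): (20 of them)

so the chain groups are C_0 ≅ Z^10, C_1 ≅ Z^30, C_2 ≅ Z^20.

∂_1: C_1 → C_0 maps an edge to its endpoints' difference, ∂[p,q] = q − p. For instance
  ∂[6,8] = [8] − [6].
As a 10×30 matrix over Z this has rank 9, with invariant factors (1,1,1,1,1,1,1,1,1).

The boundary map ∂_2: C_2 → C_1 acts by ∂[p,q,r] = [q,r] − [p,r] + [p,q]. For instance
  ∂[5,8,9] = [8,9] − [5,9] + [5,8],
  ∂[0,6,7] = [6,7] − [0,7] + [0,6].
The resulting 30×20 matrix has rank 20, and its Smith normal form has invariant factors (1,1,1,1,1,1,1,1,1,1,1,1,1,1,1,1,1,1,1,2).

Reading off H_k = ker ∂_k / im ∂_{k+1}:

  H_0: rank C_0 − rank ∂_1 = 10 − 9 = 1, and the invariant factors of ∂_1 are all 1, so H_0 ≅ Z.
  H_1: rank ker ∂_1 − rank ∂_2 = (30 − 9) − 20 = 1, and ∂_2 has invariant factor 2 > 1, so H_1 ≅ Z ⊕ Z/2Z.
  H_2: rank ker ∂_2 − rank ∂_3 = (20 − 20) − 0 = 0, and there is no ∂_3, so H_2 ≅ 0.

(K is a triangulation of the Klein bottle.)

H_0 = Z,  H_1 = Z ⊕ Z/2Z,  H_2 = 0.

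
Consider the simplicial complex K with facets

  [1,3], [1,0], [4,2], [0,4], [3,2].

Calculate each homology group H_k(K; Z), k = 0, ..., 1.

We work with the vertex ordering 0 < 1 < 2 < 3 < 4. The simplices of K, each written with vertices in increasing order, are:

  0-simplices (5): [0], [1], [2], [3], [4]
  1-simplices (5): [0,1], [0,4], [1,3], [2,3], [2,4]

Hence C_0 ≅ Z^5, C_1 ≅ Z^5.

The boundary map ∂_1: C_1 → C_0 maps an edge to its endpoints' difference, ∂[p,q] = q − p. For instance
  ∂[0,1] = [1] − [0].
As a 5×5 matrix over Z this has rank 4, with invariant factors (1,1,1,1).

Computing H_k = (kernel of ∂_k) / (image of ∂_{k+1}):

  H_0: rank C_0 − rank ∂_1 = 5 − 4 = 1, and the invariant factors of ∂_1 are all 1, so H_0 ≅ Z.
  H_1: rank ker ∂_1 − rank ∂_2 = (5 − 4) − 0 = 1, and there is no ∂_2, so H_1 ≅ Z.

H_0 = Z,  H_1 = Z.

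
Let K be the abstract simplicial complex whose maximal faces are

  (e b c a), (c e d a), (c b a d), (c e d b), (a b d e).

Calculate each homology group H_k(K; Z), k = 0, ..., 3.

Take the total order a < b < c < d < e on the vertex set. Then K (dimension 3) consists of the simplices:

  0-simplices (5): a, b, c, d, e
  1-simplices (10): ab, ac, ad, ae, bc, bd, be, cd, ce, de
  2-simplices (10): abc, abd, abe, acd, ace, ade, bcd, bce, bde, cde
  3-simplices (5): abcd, abce, abde, acde, bcde

Hence C_0 ≅ Z^5, C_1 ≅ Z^10, C_2 ≅ Z^10, C_3 ≅ Z^5.

∂_1: C_1 → C_0 sends each edge [p,q] (with p < q) to q − p. For instance
  ∂ab = b − a.
The 5×10 boundary matrix has rank 4 and Smith normal form diag(1,1,1,1).

Boundary ∂_2: C_2 → C_1 sends each 2-simplex [p,q,r] to [q,r] − [p,r] + [p,q]. For instance
  ∂abe = be − ae + ab,
  ∂ace = ce − ae + ac.
This gives a 10×10 integer matrix of rank 6; reducing to Smith normal form yields diagonal entries (1,1,1,1,1,1).

Boundary ∂_3: C_3 → C_2 sends each 3-simplex σ to the alternating sum Σ_i (−1)^i (σ with its i-th vertex removed). For instance
  ∂abcd = bcd − acd + abd − abc,
  ∂abce = bce − ace + abe − abc.
The 10×5 boundary matrix has rank 4 and Smith normal form diag(1,1,1,1).

Computing H_k = (kernel of ∂_k) / (image of ∂_{k+1}):

  H_0: rank C_0 − rank ∂_1 = 5 − 4 = 1, and the invariant factors of ∂_1 are all 1, so H_0 = Z.
  H_1: rank ker ∂_1 − rank ∂_2 = (10 − 4) − 6 = 0, and the invariant factors of ∂_2 are all 1, so H_1 = 0.
  H_2: rank ker ∂_2 − rank ∂_3 = (10 − 6) − 4 = 0, and the invariant factors of ∂_3 are all 1, so H_2 = 0.
  H_3: rank ker ∂_3 − rank ∂_4 = (5 − 4) − 0 = 1, and there is no ∂_4, so H_3 = Z.

H_0 ≅ Z,  H_1 = 0,  H_2 = 0,  H_3 ≅ Z.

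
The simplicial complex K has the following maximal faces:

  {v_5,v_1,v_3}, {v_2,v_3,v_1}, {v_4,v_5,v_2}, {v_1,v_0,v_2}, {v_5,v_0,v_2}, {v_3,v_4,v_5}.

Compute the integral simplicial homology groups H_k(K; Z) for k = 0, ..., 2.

Order the vertices as v_0 < v_1 < v_2 < v_3 < v_4 < v_5. Listing each simplex with vertices in this order, K has dimension 2 with simplices:

  0-simplices (6): [v_0], [v_1], [v_2], [v_3], [v_4], [v_5]
  1-simplices (12): [v_0,v_1], [v_0,v_2], [v_0,v_5], [v_1,v_2], [v_1,v_3], [v_1,v_5], [v_2,v_3], [v_2,v_4], [v_2,v_5], [v_3,v_4], [v_3,v_5], [v_4,v_5]
  2-simplices (6): [v_0,v_1,v_2], [v_0,v_2,v_5], [v_1,v_2,v_3], [v_1,v_3,v_5], [v_2,v_4,v_5], [v_3,v_4,v_5]

so the chain groups are C_0 ≅ Z^6, C_1 ≅ Z^12, C_2 ≅ Z^6.

Boundary ∂_1: C_1 → C_0 sends each edge [p,q] (with p < q) to q − p. For instance
  ∂[v_2,v_5] = [v_5] − [v_2].
The 6×12 boundary matrix has rank 5 and Smith normal form diag(1,1,1,1,1).

Boundary ∂_2: C_2 → C_1 sends each 2-simplex [p,q,r] to [q,r] − [p,r] + [p,q]. For instance
  ∂[v_1,v_2,v_3] = [v_2,v_3] − [v_1,v_3] + [v_1,v_2],
  ∂[v_0,v_1,v_2] = [v_1,v_2] − [v_0,v_2] + [v_0,v_1].
The 12×6 boundary matrix has rank 6 and Smith normal form diag(1,1,1,1,1,1).

From H_k ≅ ker(∂_k) / im(∂_{k+1}) we obtain:

  H_0: rank C_0 − rank ∂_1 = 6 − 5 = 1, and the invariant factors of ∂_1 are all 1, so H_0 = Z.
  H_1: rank ker ∂_1 − rank ∂_2 = (12 − 5) − 6 = 1, and the invariant factors of ∂_2 are all 1, so H_1 = Z.
  H_2: rank ker ∂_2 − rank ∂_3 = (6 − 6) − 0 = 0, and there is no ∂_3, so H_2 = 0.

As a check, the Euler characteristic is 6 − 12 + 6 = 0, which agrees with 1 − 1 + 0 = 0.

H_0 ≅ Z,  H_1 ≅ Z,  H_2 = 0.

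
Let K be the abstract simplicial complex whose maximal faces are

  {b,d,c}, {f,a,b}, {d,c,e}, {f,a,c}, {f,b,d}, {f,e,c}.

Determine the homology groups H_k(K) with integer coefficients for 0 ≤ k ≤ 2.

H_0 ≅ Z,  H_1 ≅ Z,  H_2 = 0.

We work with the vertex ordering a < b < c < d < e < f. The simplices of K, each written with vertices in increasing order, are:

  0-simplices (6): a, b, c, d, e, f
  1-simplices (12): ab, ac, af, bc, bd, bf, cd, ce, cf, de, df, ef
  2-simplices (6): abf, acf, bcd, bdf, cde, cef

Hence C_0 ≅ Z^6, C_1 ≅ Z^12, C_2 ≅ Z^6.

The boundary map ∂_1: C_1 → C_0 sends each edge [p,q] (with p < q) to q − p. For instance
  ∂ef = f − e.
As a 6×12 matrix over Z this has rank 5, with invariant factors (1,1,1,1,1).

∂_2: C_2 → C_1 acts by ∂[p,q,r] = [q,r] − [p,r] + [p,q]. For instance
  ∂cde = de − ce + cd,
  ∂cef = ef − cf + ce.
This gives a 12×6 integer matrix of rank 6; reducing to Smith normal form yields diagonal entries (1,1,1,1,1,1).

From H_k ≅ ker(∂_k) / im(∂_{k+1}) we obtain:

  H_0: rank C_0 − rank ∂_1 = 6 − 5 = 1, and the invariant factors of ∂_1 are all 1, so H_0 ≅ Z.
  H_1: rank ker ∂_1 − rank ∂_2 = (12 − 5) − 6 = 1, and the invariant factors of ∂_2 are all 1, so H_1 ≅ Z.
  H_2: rank ker ∂_2 − rank ∂_3 = (6 − 6) − 0 = 0, and there is no ∂_3, so H_2 ≅ 0.

As a check, the Euler characteristic is 6 − 12 + 6 = 0, which agrees with 1 − 1 + 0 = 0.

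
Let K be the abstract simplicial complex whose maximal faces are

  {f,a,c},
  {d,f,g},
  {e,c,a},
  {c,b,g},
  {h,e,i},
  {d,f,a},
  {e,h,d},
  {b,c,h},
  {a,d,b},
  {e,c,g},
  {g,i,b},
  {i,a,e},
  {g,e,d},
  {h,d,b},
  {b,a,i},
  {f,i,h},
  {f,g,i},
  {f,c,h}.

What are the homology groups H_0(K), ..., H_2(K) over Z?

Order the vertices as a < b < c < d < e < f < g < h < i. Listing each simplex with vertices in this order, K has dimension 2 with simplices:

  0-simplices (9): a, b, c, d, e, f, g, h, i
  1-simplices (27): ab, ac, ad, ae, af, ai, bc, bd, bg, bh, bi, ce, cf, cg, ch, de, df, dg, dh, eg, eh, ei, fg, fh, fi, gi, hi
  2-simplices (18): abd, abi, ace, acf, adf, aei, bcg, bch, bdh, bgi, ceg, cfh, deg, deh, dfg, ehi, fgi, fhi

so the chain groups are C_0 ≅ Z^9, C_1 ≅ Z^27, C_2 ≅ Z^18.

Boundary ∂_1: C_1 → C_0 maps an edge to its endpoints' difference, ∂[p,q] = q − p. For instance
  ∂ei = i − e.
The resulting 9×27 matrix has rank 8, and its Smith normal form has invariant factors (1,1,1,1,1,1,1,1).

The boundary map ∂_2: C_2 → C_1 acts by ∂[p,q,r] = [q,r] − [p,r] + [p,q]. For instance
  ∂ehi = hi − ei + eh,
  ∂aei = ei − ai + ae.
The 27×18 boundary matrix has rank 17 and Smith normal form diag(1,1,1,1,1,1,1,1,1,1,1,1,1,1,1,1,1).

Now H_k = ker ∂_k / im ∂_{k+1}, so:

  H_0: rank C_0 − rank ∂_1 = 9 − 8 = 1, and the invariant factors of ∂_1 are all 1, so H_0 = Z.
  H_1: rank ker ∂_1 − rank ∂_2 = (27 − 8) − 17 = 2, and the invariant factors of ∂_2 are all 1, so H_1 = Z^2.
  H_2: rank ker ∂_2 − rank ∂_3 = (18 − 17) − 0 = 1, and there is no ∂_3, so H_2 = Z.

H_0 ≅ Z,  H_1 ≅ Z^2,  H_2 ≅ Z.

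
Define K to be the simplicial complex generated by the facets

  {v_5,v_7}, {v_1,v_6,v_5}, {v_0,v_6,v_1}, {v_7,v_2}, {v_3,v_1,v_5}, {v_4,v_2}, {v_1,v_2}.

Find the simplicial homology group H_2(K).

H_2 ≅ 0.

We work with the vertex ordering v_0 < v_1 < v_2 < v_3 < v_4 < v_5 < v_6 < v_7. The simplices of K, each written with vertices in increasing order, are:

  0-simplices (8): [v_0], [v_1], [v_2], [v_3], [v_4], [v_5], [v_6], [v_7]
  1-simplices (11): [v_0,v_1], [v_0,v_6], [v_1,v_2], [v_1,v_3], [v_1,v_5], [v_1,v_6], [v_2,v_4], [v_2,v_7], [v_3,v_5], [v_5,v_6], [v_5,v_7]
  2-simplices (3): [v_0,v_1,v_6], [v_1,v_3,v_5], [v_1,v_5,v_6]

so the chain groups are C_0 ≅ Z^8, C_1 ≅ Z^11, C_2 ≅ Z^3.

∂_1: C_1 → C_0 maps an edge to its endpoints' difference, ∂[p,q] = q − p. For instance
  ∂[v_0,v_1] = [v_1] − [v_0].
The resulting 8×11 matrix has rank 7, and its Smith normal form has invariant factors (1,1,1,1,1,1,1).

Boundary ∂_2: C_2 → C_1 acts by ∂[p,q,r] = [q,r] − [p,r] + [p,q]. For instance
  ∂[v_1,v_3,v_5] = [v_3,v_5] − [v_1,v_5] + [v_1,v_3],
  ∂[v_1,v_5,v_6] = [v_5,v_6] − [v_1,v_6] + [v_1,v_5].
As a 11×3 matrix over Z this has rank 3, with invariant factors (1,1,1).

Now H_k = ker ∂_k / im ∂_{k+1}, so:

  H_2: rank ker ∂_2 − rank ∂_3 = (3 − 3) − 0 = 0, and there is no ∂_3, so H_2 = 0.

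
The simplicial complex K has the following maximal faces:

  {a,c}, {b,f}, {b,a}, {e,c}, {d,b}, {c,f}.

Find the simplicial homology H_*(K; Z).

Fix the vertex order a < b < c < d < e < f and write every simplex with vertices in increasing order. Then dim K = 1 and the simplices of K are:

  0-simplices (6): a, b, c, d, e, f
  1-simplices (6): ab, ac, bd, bf, ce, cf

Hence C_0 ≅ Z^6, C_1 ≅ Z^6.

Boundary ∂_1: C_1 → C_0 sends each edge [p,q] (with p < q) to q − p. For instance
  ∂bd = d − b.
This gives a 6×6 integer matrix of rank 5; reducing to Smith normal form yields diagonal entries (1,1,1,1,1).

Computing H_k = (kernel of ∂_k) / (image of ∂_{k+1}):

  H_0: rank C_0 − rank ∂_1 = 6 − 5 = 1, and the invariant factors of ∂_1 are all 1, so H_0 = Z.
  H_1: rank ker ∂_1 − rank ∂_2 = (6 − 5) − 0 = 1, and there is no ∂_2, so H_1 = Z.

As a check, the Euler characteristic is 6 − 6 = 0, which agrees with 1 − 1 = 0.

H_0 ≅ Z,  H_1 ≅ Z.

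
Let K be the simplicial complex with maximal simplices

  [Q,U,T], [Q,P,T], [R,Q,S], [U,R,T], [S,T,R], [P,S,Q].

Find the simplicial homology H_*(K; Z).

H_0 = Z,  H_1 = Z,  H_2 = 0.

Take the total order P < Q < R < S < T < U on the vertex set. Then K (dimension 2) consists of the simplices:

  0-simplices (6): P, Q, R, S, T, U
  1-simplices (12): PQ, PS, PT, QR, QS, QT, QU, RS, RT, RU, ST, TU
  2-simplices (6): PQS, PQT, QRS, QTU, RST, RTU

so the chain groups are C_0 ≅ Z^6, C_1 ≅ Z^12, C_2 ≅ Z^6.

∂_1: C_1 → C_0 is given by ∂[p,q] = [q] − [p]. For instance
  ∂QR = R − Q.
As a 6×12 matrix over Z this has rank 5, with invariant factors (1,1,1,1,1).

∂_2: C_2 → C_1 acts by ∂[p,q,r] = [q,r] − [p,r] + [p,q]. For instance
  ∂PQS = QS − PS + PQ,
  ∂RST = ST − RT + RS.
As a 12×6 matrix over Z this has rank 6, with invariant factors (1,1,1,1,1,1).

Now H_k = ker ∂_k / im ∂_{k+1}, so:

  H_0: rank C_0 − rank ∂_1 = 6 − 5 = 1, and the invariant factors of ∂_1 are all 1, so H_0 = Z.
  H_1: rank ker ∂_1 − rank ∂_2 = (12 − 5) − 6 = 1, and the invariant factors of ∂_2 are all 1, so H_1 = Z.
  H_2: rank ker ∂_2 − rank ∂_3 = (6 − 6) − 0 = 0, and there is no ∂_3, so H_2 = 0.

(K is a triangulation of the cylinder S^1 x I.)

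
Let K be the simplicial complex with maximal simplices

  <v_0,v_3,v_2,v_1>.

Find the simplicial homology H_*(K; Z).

Take the total order v_0 < v_1 < v_2 < v_3 on the vertex set. Then K (dimension 3) consists of the simplices:

  0-simplices (4): [v_0], [v_1], [v_2], [v_3]
  1-simplices (6): [v_0,v_1], [v_0,v_2], [v_0,v_3], [v_1,v_2], [v_1,v_3], [v_2,v_3]
  2-simplices (4): [v_0,v_1,v_2], [v_0,v_1,v_3], [v_0,v_2,v_3], [v_1,v_2,v_3]
  3-simplices (1): [v_0,v_1,v_2,v_3]

Hence C_0 ≅ Z^4, C_1 ≅ Z^6, C_2 ≅ Z^4, C_3 ≅ Z^1.

Boundary ∂_1: C_1 → C_0 sends each edge [p,q] (with p < q) to q − p.
The 4×6 boundary matrix has rank 3 and Smith normal form diag(1,1,1).

∂_2: C_2 → C_1 acts by ∂[p,q,r] = [q,r] − [p,r] + [p,q]. For instance
  ∂[v_0,v_2,v_3] = [v_2,v_3] − [v_0,v_3] + [v_0,v_2],
  ∂[v_0,v_1,v_2] = [v_1,v_2] − [v_0,v_2] + [v_0,v_1].
The 6×4 boundary matrix has rank 3 and Smith normal form diag(1,1,1).

The boundary map ∂_3: C_3 → C_2 sends each 3-simplex σ to the alternating sum Σ_i (−1)^i (σ with its i-th vertex removed). For instance
  ∂[v_0,v_1,v_2,v_3] = [v_1,v_2,v_3] − [v_0,v_2,v_3] + [v_0,v_1,v_3] − [v_0,v_1,v_2].
The resulting 4×1 matrix has rank 1, and its Smith normal form has invariant factors (1).

Reading off H_k = ker ∂_k / im ∂_{k+1}:

  H_0: rank C_0 − rank ∂_1 = 4 − 3 = 1, and the invariant factors of ∂_1 are all 1, so H_0 ≅ Z.
  H_1: rank ker ∂_1 − rank ∂_2 = (6 − 3) − 3 = 0, and the invariant factors of ∂_2 are all 1, so H_1 ≅ 0.
  H_2: rank ker ∂_2 − rank ∂_3 = (4 − 3) − 1 = 0, and the invariant factors of ∂_3 are all 1, so H_2 ≅ 0.
  H_3: rank ker ∂_3 − rank ∂_4 = (1 − 1) − 0 = 0, and there is no ∂_4, so H_3 ≅ 0.

As a check, the Euler characteristic is 4 − 6 + 4 − 1 = 1, which agrees with 1 − 0 + 0 − 0 = 1.

H_0 = Z,  H_1 = 0,  H_2 = 0,  H_3 = 0.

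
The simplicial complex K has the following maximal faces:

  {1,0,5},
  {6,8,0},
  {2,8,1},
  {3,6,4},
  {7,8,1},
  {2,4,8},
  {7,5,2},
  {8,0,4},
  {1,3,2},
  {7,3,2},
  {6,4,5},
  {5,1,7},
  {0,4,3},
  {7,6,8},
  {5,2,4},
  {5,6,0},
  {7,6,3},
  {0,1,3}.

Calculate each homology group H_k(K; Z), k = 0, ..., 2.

H_0 ≅ Z,  H_1 ≅ Z × Z/2,  H_2 = 0.

We work with the vertex ordering 0 < 1 < 2 < 3 < 4 < 5 < 6 < 7 < 8. The simplices of K, each written with vertices in increasing order, are:

  0-simplices (9): [0], [1], [2], [3], [4], [5], [6], [7], [8]
  1-simplices (27): (27 of them)
  2-simplices (18): [0,1,3], [0,1,5], [0,3,4], [0,4,8], [0,5,6], [0,6,8], [1,2,3], [1,2,8], [1,5,7], [1,7,8], [2,3,7], [2,4,5], [2,4,8], [2,5,7], [3,4,6], [3,6,7], [4,5,6], [6,7,8]

so the chain groups are C_0 ≅ Z^9, C_1 ≅ Z^27, C_2 ≅ Z^18.

Boundary ∂_1: C_1 → C_0 is given by ∂[p,q] = [q] − [p]. For instance
  ∂[2,3] = [3] − [2].
The 9×27 boundary matrix has rank 8 and Smith normal form diag(1,1,1,1,1,1,1,1).

The boundary map ∂_2: C_2 → C_1 sends each 2-simplex [p,q,r] to [q,r] − [p,r] + [p,q]. For instance
  ∂[0,4,8] = [4,8] − [0,8] + [0,4],
  ∂[6,7,8] = [7,8] − [6,8] + [6,7].
The resulting 27×18 matrix has rank 18, and its Smith normal form has invariant factors (1,1,1,1,1,1,1,1,1,1,1,1,1,1,1,1,1,2).

Reading off H_k = ker ∂_k / im ∂_{k+1}:

  H_0: rank C_0 − rank ∂_1 = 9 − 8 = 1, and the invariant factors of ∂_1 are all 1, so H_0 = Z.
  H_1: rank ker ∂_1 − rank ∂_2 = (27 − 8) − 18 = 1, and ∂_2 has invariant factor 2 > 1, so H_1 = Z × Z/2.
  H_2: rank ker ∂_2 − rank ∂_3 = (18 − 18) − 0 = 0, and there is no ∂_3, so H_2 = 0.

As a check, the Euler characteristic is 9 − 27 + 18 = 0, which agrees with 1 − 1 + 0 = 0.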